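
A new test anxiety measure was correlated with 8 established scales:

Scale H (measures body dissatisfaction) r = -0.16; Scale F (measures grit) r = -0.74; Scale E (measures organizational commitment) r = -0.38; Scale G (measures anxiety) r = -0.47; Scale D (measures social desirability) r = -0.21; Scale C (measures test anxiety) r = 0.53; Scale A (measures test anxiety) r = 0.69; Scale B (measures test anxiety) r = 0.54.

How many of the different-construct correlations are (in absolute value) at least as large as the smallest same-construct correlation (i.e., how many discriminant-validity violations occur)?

Convergent (same construct = test anxiety): Scale C, Scale A, Scale B.
Smallest convergent = 0.53. Discriminant |r|: 0.16, 0.74, 0.38, 0.47, 0.21; count ≥ 0.53 → 1.

1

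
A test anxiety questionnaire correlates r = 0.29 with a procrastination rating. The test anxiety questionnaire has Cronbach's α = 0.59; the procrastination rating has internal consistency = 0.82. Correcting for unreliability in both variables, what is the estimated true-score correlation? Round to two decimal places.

0.42

r_true = r_obs / √(r_xx · r_yy) = 0.29 / √(0.59 × 0.82) = 0.29 / √0.4838 = 0.29 / 0.6956 ≈ 0.42.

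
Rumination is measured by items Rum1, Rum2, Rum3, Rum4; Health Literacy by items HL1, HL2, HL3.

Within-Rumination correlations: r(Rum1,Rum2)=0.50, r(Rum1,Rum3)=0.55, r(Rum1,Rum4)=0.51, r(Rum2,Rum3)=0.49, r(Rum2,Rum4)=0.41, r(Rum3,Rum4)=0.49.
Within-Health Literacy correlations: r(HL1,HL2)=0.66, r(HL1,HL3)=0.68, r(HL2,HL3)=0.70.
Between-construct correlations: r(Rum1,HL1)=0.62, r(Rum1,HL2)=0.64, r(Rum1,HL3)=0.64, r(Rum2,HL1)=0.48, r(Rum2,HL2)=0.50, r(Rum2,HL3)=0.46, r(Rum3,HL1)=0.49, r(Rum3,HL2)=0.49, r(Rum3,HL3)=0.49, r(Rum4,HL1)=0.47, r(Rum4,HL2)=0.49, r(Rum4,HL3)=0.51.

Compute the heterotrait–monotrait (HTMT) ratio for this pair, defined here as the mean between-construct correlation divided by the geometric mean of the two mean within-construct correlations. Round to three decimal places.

Between-construct mean = 6.28/12 = 0.5233.
Mean within-Rum = 2.95/6 = 0.4917; mean within-HL = 2.04/3 = 0.6800.
Geometric mean = √(0.4917 × 0.6800) = 0.5782.
HTMT = 0.5233 / 0.5782 = 0.905.

0.905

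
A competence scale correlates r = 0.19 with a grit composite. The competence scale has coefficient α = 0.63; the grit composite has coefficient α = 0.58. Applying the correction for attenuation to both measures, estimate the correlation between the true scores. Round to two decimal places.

0.31

r_true = r_obs / √(r_xx · r_yy) = 0.19 / √(0.63 × 0.58) = 0.19 / √0.3654 = 0.19 / 0.6045 ≈ 0.31.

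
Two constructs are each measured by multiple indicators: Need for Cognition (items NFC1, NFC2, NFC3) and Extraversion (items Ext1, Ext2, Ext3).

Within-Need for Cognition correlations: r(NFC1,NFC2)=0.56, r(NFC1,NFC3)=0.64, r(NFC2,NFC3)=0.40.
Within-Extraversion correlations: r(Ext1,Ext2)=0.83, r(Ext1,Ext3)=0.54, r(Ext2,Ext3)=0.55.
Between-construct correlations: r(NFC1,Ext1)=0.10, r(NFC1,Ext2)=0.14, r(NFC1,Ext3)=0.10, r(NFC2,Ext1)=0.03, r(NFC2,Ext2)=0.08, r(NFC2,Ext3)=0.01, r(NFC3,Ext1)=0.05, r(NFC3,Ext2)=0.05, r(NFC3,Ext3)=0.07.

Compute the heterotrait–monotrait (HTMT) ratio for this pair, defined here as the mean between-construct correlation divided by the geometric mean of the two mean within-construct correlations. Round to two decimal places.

0.12

Between-construct mean = 0.63/9 = 0.0700.
Mean within-NFC = 1.60/3 = 0.5333; mean within-Ext = 1.92/3 = 0.6400.
Geometric mean = √(0.5333 × 0.6400) = 0.5842.
HTMT = 0.0700 / 0.5842 = 0.12.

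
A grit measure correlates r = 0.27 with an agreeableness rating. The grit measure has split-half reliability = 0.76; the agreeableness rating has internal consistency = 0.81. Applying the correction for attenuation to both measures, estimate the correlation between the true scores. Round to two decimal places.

r_true = r_obs / √(r_xx · r_yy) = 0.27 / √(0.76 × 0.81) = 0.27 / √0.6156 = 0.27 / 0.7846 ≈ 0.34.

0.34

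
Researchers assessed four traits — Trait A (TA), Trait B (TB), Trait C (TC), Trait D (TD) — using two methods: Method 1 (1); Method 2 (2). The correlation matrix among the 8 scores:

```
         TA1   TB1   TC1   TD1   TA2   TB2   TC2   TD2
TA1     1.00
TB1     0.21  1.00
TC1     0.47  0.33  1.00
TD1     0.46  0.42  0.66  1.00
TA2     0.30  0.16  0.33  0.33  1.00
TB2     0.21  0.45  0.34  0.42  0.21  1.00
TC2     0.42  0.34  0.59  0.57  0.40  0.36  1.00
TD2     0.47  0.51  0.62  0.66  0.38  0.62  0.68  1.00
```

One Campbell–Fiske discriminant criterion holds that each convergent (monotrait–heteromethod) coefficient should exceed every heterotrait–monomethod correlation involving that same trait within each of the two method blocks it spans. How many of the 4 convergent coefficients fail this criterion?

Each convergent coefficient versus the relevant comparison correlations:
TA (methods 1·2): 0.30 vs {0.21, 0.21, 0.47, 0.40, 0.46, 0.38} → fail.
TB (methods 1·2): 0.45 vs {0.21, 0.21, 0.33, 0.36, 0.42, 0.62} → fail.
TC (methods 1·2): 0.59 vs {0.47, 0.40, 0.33, 0.36, 0.66, 0.68} → fail.
TD (methods 1·2): 0.66 vs {0.46, 0.38, 0.42, 0.62, 0.66, 0.68} → fail.
4 of 4 fail.

4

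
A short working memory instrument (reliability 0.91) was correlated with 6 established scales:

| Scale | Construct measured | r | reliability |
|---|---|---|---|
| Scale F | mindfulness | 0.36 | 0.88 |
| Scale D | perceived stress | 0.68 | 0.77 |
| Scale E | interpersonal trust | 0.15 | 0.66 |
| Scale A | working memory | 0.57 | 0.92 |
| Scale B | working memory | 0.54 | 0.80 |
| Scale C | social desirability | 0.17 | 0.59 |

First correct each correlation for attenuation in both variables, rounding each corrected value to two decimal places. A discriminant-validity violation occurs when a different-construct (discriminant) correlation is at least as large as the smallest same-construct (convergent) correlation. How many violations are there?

Disattenuated r (r / √(r_scale · r_new)):
  Scale F (disc): 0.36 / √(0.88·0.91) = 0.40
  Scale D (disc): 0.68 / √(0.77·0.91) = 0.81
  Scale E (disc): 0.15 / √(0.66·0.91) = 0.19
  Scale A (conv): 0.57 / √(0.92·0.91) = 0.62
  Scale B (conv): 0.54 / √(0.80·0.91) = 0.63
  Scale C (disc): 0.17 / √(0.59·0.91) = 0.23
Smallest convergent = 0.62. Discriminant values: 0.40, 0.81, 0.19, 0.23; count ≥ 0.62 → 1.

1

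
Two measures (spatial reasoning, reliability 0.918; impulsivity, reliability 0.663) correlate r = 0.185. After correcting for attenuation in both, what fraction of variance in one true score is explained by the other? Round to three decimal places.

0.056

Disattenuated r = 0.185 / √(0.918 × 0.663) = 0.185 / 0.7801 = 0.2371.
Shared true-score variance = 0.2371² = 0.0562 ≈ 0.056.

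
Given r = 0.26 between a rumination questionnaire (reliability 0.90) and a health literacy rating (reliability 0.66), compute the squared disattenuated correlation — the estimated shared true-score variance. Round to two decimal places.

Disattenuated r = 0.26 / √(0.90 × 0.66) = 0.26 / 0.7707 = 0.3374.
Shared true-score variance = 0.3374² = 0.1138 ≈ 0.11.

0.11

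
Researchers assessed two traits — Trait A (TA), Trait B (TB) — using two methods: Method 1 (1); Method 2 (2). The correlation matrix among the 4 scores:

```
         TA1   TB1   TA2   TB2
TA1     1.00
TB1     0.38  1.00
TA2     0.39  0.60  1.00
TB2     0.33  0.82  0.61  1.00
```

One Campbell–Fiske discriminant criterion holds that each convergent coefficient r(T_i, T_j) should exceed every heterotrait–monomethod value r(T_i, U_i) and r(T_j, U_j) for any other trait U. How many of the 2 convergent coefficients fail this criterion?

1

Each convergent coefficient versus the relevant comparison correlations:
TA (methods 1·2): 0.39 vs {0.38, 0.61} → fail.
TB (methods 1·2): 0.82 vs {0.38, 0.61} → pass.
1 of 2 fail.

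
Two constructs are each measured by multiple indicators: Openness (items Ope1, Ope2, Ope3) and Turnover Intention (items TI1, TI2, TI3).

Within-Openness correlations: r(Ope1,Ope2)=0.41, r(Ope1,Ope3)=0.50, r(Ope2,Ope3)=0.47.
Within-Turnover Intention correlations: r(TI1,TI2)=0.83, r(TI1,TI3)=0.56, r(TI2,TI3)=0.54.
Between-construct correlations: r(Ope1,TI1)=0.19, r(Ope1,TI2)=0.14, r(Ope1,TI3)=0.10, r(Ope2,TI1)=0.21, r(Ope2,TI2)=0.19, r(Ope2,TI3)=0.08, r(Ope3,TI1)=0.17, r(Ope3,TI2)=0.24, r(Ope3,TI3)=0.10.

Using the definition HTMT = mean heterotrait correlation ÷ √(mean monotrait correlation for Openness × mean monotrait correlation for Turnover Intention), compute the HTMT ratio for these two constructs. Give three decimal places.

0.290

Mean heterotrait r = 1.42/9 = 0.1578.
Mean within-Ope = 1.38/3 = 0.4600; mean within-TI = 1.93/3 = 0.6433.
Geometric mean = √(0.4600 × 0.6433) = 0.5440.
HTMT = 0.1578 / 0.5440 = 0.290.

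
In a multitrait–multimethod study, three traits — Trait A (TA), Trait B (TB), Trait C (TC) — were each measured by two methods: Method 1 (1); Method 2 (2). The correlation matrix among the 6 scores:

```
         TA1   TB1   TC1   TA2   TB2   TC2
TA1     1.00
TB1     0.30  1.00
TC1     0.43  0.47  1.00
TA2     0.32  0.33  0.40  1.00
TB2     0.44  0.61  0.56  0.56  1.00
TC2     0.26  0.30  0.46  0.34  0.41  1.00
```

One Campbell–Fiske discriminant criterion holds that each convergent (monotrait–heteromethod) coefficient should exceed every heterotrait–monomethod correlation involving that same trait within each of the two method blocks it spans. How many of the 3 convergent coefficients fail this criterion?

Checking each validity diagonal entry against its comparison values:
TA (methods 1·2): 0.32 vs {0.30, 0.56, 0.43, 0.34} → fail.
TB (methods 1·2): 0.61 vs {0.30, 0.56, 0.47, 0.41} → pass.
TC (methods 1·2): 0.46 vs {0.43, 0.34, 0.47, 0.41} → fail.
2 of 3 fail.

2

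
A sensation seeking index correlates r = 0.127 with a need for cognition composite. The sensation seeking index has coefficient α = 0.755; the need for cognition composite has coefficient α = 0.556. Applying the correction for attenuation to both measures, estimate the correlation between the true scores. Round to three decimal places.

r_true = r_obs / √(r_xx · r_yy) = 0.127 / √(0.755 × 0.556) = 0.127 / √0.419780 = 0.127 / 0.6479 ≈ 0.196.

0.196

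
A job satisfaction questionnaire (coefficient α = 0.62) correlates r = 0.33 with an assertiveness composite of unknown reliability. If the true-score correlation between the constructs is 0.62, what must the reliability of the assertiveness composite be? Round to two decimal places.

r_true = r_obs / √(r_xx · r_yy) ⇒ 0.62 = 0.33 / √(0.62 · r_yy).
√(0.62 · r_yy) = 0.33 / 0.62 = 0.5323; 0.62 · r_yy = 0.2833; r_yy = 0.2833 / 0.62 ≈ 0.46.

0.46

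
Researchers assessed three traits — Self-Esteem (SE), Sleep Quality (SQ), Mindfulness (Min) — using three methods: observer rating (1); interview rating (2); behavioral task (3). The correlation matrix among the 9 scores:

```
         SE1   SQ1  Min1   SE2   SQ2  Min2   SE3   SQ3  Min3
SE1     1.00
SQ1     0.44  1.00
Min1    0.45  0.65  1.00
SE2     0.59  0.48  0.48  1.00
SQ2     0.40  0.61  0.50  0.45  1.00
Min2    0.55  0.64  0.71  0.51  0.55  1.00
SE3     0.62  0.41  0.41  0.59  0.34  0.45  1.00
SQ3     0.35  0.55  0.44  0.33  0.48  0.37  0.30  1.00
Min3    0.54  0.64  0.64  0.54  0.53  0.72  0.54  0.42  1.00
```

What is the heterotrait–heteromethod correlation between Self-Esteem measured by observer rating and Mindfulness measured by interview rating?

Different traits and methods: r(SE1, Min2) = 0.55.

0.55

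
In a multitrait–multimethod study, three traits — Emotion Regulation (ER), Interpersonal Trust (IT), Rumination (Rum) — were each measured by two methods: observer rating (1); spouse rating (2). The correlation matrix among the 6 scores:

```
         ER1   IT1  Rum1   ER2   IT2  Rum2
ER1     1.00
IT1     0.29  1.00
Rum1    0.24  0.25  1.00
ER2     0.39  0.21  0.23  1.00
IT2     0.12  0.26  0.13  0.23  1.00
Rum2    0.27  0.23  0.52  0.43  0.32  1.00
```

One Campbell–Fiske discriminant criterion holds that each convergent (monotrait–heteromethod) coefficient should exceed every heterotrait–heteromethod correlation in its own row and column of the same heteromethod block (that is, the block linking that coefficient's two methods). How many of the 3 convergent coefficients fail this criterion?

Each convergent coefficient versus the relevant comparison correlations:
ER (methods 1·2): 0.39 vs {0.12, 0.21, 0.27, 0.23} → pass.
IT (methods 1·2): 0.26 vs {0.21, 0.12, 0.23, 0.13} → pass.
Rum (methods 1·2): 0.52 vs {0.23, 0.27, 0.13, 0.23} → pass.
0 of 3 fail.

0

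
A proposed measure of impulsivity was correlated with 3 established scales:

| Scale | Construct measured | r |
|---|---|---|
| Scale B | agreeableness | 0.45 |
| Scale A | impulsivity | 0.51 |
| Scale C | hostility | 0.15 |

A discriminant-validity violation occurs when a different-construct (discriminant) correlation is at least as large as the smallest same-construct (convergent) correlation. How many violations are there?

Convergent (same construct = impulsivity): Scale A.
Smallest convergent = 0.51. Discriminant values: 0.45, 0.15; count ≥ 0.51 → 0.

0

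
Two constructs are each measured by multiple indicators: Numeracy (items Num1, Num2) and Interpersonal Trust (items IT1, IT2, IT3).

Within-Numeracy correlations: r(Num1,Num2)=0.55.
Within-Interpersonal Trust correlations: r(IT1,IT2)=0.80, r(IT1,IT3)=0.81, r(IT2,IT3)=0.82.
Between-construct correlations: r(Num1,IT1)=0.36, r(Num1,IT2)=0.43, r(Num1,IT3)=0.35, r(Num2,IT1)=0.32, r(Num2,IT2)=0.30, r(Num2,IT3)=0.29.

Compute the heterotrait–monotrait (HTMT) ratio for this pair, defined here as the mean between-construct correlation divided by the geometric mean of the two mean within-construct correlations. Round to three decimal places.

0.512

Mean between = 2.05/6 = 0.3417.
Mean within-Num = 0.55/1 = 0.5500; mean within-IT = 2.43/3 = 0.8100.
Geometric mean = √(0.5500 × 0.8100) = 0.6675.
HTMT = 0.3417 / 0.6675 = 0.512.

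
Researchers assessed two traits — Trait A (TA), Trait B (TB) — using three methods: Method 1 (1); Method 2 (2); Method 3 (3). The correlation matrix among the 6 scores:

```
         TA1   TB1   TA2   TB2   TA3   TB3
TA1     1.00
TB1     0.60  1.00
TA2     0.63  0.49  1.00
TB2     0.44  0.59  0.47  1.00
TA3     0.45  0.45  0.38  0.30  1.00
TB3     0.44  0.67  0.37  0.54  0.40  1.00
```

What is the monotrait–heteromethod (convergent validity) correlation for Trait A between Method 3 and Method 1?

0.45

Same trait (TA), different methods: r(TA3, TA1) = 0.45.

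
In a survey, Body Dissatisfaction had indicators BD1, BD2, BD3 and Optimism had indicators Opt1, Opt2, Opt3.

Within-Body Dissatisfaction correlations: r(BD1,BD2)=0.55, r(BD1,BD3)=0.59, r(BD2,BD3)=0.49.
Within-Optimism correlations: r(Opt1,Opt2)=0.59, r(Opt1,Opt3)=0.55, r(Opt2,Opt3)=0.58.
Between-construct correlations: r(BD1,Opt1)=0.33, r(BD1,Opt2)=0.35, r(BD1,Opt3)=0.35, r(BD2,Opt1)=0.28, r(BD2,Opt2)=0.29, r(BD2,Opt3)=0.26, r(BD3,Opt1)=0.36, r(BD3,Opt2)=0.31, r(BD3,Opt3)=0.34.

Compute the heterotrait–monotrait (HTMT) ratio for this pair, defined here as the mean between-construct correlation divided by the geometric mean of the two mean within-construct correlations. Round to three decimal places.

0.571

Mean between = 2.87/9 = 0.3189.
Mean within-BD = 1.63/3 = 0.5433; mean within-Opt = 1.72/3 = 0.5733.
Geometric mean = √(0.5433 × 0.5733) = 0.5581.
HTMT = 0.3189 / 0.5581 = 0.571.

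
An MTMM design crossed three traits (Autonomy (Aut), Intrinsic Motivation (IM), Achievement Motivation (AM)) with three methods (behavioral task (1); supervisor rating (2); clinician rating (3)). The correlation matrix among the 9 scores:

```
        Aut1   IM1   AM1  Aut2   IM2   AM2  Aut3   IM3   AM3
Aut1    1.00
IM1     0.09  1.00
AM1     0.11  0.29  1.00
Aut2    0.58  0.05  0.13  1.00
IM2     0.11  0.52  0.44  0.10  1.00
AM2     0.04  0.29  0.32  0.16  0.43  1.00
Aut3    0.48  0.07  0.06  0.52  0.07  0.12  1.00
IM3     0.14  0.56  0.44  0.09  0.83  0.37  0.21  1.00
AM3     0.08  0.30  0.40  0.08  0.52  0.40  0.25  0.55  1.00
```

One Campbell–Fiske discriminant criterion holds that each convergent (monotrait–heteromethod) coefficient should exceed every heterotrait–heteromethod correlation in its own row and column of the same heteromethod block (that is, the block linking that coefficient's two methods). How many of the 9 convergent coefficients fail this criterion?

3

Each convergent coefficient versus the relevant comparison correlations:
Aut (methods 1·2): 0.58 vs {0.11, 0.05, 0.04, 0.13} → pass.
Aut (methods 1·3): 0.48 vs {0.14, 0.07, 0.08, 0.06} → pass.
Aut (methods 2·3): 0.52 vs {0.09, 0.07, 0.08, 0.12} → pass.
IM (methods 1·2): 0.52 vs {0.05, 0.11, 0.29, 0.44} → pass.
IM (methods 1·3): 0.56 vs {0.07, 0.14, 0.30, 0.44} → pass.
IM (methods 2·3): 0.83 vs {0.07, 0.09, 0.52, 0.37} → pass.
AM (methods 1·2): 0.32 vs {0.13, 0.04, 0.44, 0.29} → fail.
AM (methods 1·3): 0.40 vs {0.06, 0.08, 0.44, 0.30} → fail.
AM (methods 2·3): 0.40 vs {0.12, 0.08, 0.37, 0.52} → fail.
3 of 9 fail.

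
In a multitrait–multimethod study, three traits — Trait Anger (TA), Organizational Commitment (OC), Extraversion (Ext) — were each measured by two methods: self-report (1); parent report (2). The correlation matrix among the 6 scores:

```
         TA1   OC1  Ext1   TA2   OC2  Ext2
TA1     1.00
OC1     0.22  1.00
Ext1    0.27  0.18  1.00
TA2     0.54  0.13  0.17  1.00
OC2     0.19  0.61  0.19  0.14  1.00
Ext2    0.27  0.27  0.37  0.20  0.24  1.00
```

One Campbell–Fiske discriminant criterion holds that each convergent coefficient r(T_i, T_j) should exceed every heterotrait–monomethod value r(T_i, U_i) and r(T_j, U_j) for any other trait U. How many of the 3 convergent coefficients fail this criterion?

Checking each validity diagonal entry against its comparison values:
TA (methods 1·2): 0.54 vs {0.22, 0.14, 0.27, 0.20} → pass.
OC (methods 1·2): 0.61 vs {0.22, 0.14, 0.18, 0.24} → pass.
Ext (methods 1·2): 0.37 vs {0.27, 0.20, 0.18, 0.24} → pass.
0 of 3 fail.

0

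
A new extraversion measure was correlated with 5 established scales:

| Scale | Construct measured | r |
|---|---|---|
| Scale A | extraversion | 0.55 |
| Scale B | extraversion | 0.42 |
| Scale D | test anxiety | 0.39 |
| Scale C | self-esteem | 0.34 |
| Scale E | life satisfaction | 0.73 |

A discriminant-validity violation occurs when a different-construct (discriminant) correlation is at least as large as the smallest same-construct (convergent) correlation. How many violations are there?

1

Convergent (same construct = extraversion): Scale A, Scale B.
Smallest convergent = 0.42. Discriminant values: 0.39, 0.34, 0.73; count ≥ 0.42 → 1.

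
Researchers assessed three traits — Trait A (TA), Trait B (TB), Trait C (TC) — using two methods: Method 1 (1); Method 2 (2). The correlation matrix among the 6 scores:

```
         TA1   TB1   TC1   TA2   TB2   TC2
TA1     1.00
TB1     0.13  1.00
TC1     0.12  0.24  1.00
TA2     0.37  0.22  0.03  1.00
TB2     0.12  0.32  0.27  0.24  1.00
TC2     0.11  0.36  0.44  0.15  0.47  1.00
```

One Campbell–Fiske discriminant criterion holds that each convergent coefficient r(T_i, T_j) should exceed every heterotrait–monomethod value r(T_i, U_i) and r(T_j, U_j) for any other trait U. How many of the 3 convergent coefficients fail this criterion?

Checking each validity diagonal entry against its comparison values:
TA (methods 1·2): 0.37 vs {0.13, 0.24, 0.12, 0.15} → pass.
TB (methods 1·2): 0.32 vs {0.13, 0.24, 0.24, 0.47} → fail.
TC (methods 1·2): 0.44 vs {0.12, 0.15, 0.24, 0.47} → fail.
2 of 3 fail.

2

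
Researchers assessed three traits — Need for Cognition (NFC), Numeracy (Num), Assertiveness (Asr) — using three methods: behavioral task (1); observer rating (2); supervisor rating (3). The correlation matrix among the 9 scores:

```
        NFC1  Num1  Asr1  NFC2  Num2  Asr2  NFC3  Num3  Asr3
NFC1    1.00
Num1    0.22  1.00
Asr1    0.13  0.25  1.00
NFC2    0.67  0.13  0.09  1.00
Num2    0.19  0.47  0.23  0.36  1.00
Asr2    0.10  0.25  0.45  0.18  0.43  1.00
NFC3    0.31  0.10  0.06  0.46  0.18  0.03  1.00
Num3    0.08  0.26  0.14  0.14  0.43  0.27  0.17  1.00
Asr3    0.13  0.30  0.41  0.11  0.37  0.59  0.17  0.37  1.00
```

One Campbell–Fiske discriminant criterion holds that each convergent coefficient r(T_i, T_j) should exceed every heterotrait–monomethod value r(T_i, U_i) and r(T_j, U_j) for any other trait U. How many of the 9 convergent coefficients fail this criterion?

2

Each convergent coefficient versus the relevant comparison correlations:
NFC (methods 1·2): 0.67 vs {0.22, 0.36, 0.13, 0.18} → pass.
NFC (methods 1·3): 0.31 vs {0.22, 0.17, 0.13, 0.17} → pass.
NFC (methods 2·3): 0.46 vs {0.36, 0.17, 0.18, 0.17} → pass.
Num (methods 1·2): 0.47 vs {0.22, 0.36, 0.25, 0.43} → pass.
Num (methods 1·3): 0.26 vs {0.22, 0.17, 0.25, 0.37} → fail.
Num (methods 2·3): 0.43 vs {0.36, 0.17, 0.43, 0.37} → fail.
Asr (methods 1·2): 0.45 vs {0.13, 0.18, 0.25, 0.43} → pass.
Asr (methods 1·3): 0.41 vs {0.13, 0.17, 0.25, 0.37} → pass.
Asr (methods 2·3): 0.59 vs {0.18, 0.17, 0.43, 0.37} → pass.
2 of 9 fail.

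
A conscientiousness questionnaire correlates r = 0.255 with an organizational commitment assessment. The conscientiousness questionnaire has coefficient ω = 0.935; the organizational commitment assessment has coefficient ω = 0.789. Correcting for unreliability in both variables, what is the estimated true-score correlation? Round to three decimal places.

r_true = r_obs / √(r_xx · r_yy) = 0.255 / √(0.935 × 0.789) = 0.255 / √0.737715 = 0.255 / 0.8589 ≈ 0.297.

0.297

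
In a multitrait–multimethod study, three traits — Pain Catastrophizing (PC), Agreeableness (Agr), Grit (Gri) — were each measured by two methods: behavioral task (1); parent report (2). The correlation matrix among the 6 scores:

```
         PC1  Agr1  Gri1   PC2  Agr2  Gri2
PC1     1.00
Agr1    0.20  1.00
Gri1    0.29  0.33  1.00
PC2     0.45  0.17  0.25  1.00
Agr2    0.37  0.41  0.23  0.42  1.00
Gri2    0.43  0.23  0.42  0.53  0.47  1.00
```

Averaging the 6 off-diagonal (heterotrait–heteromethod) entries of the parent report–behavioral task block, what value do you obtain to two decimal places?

0.28

HTHM values (method 2 × method 1): 0.17, 0.25, 0.37, 0.23, 0.43, 0.23; mean = 1.68/6 = 0.28.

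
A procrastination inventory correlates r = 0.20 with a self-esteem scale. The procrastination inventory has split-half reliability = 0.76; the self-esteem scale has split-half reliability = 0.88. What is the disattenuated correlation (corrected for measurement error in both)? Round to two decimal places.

0.24

r_true = r_obs / √(r_xx · r_yy) = 0.20 / √(0.76 × 0.88) = 0.20 / √0.6688 = 0.20 / 0.8178 ≈ 0.24.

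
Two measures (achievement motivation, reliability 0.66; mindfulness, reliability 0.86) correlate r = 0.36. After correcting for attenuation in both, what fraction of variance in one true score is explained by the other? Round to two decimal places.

0.23

Disattenuated r = 0.36 / √(0.66 × 0.86) = 0.36 / 0.7534 = 0.4778.
Shared true-score variance = 0.4778² = 0.2283 ≈ 0.23.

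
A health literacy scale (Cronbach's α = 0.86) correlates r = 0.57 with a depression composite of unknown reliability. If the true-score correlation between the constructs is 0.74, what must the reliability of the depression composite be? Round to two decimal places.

0.69

r_true = r_obs / √(r_xx · r_yy) ⇒ 0.74 = 0.57 / √(0.86 · r_yy).
√(0.86 · r_yy) = 0.57 / 0.74 = 0.7703; 0.86 · r_yy = 0.5934; r_yy = 0.5934 / 0.86 ≈ 0.69.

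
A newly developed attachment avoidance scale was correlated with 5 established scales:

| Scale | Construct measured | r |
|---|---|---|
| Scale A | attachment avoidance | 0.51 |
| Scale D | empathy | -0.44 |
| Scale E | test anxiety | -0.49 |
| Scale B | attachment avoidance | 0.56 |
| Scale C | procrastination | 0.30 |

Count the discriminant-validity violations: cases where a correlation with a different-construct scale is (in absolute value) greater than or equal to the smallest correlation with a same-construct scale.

0

Convergent (same construct = attachment avoidance): Scale A, Scale B.
Smallest convergent = 0.51. Discriminant |r|: 0.44, 0.49, 0.30; count ≥ 0.51 → 0.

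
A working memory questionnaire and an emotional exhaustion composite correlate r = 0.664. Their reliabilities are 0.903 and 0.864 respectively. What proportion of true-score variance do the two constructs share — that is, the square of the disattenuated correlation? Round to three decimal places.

Disattenuated r = 0.664 / √(0.903 × 0.864) = 0.664 / 0.8833 = 0.7517.
Shared true-score variance = 0.7517² = 0.5651 ≈ 0.565.

0.565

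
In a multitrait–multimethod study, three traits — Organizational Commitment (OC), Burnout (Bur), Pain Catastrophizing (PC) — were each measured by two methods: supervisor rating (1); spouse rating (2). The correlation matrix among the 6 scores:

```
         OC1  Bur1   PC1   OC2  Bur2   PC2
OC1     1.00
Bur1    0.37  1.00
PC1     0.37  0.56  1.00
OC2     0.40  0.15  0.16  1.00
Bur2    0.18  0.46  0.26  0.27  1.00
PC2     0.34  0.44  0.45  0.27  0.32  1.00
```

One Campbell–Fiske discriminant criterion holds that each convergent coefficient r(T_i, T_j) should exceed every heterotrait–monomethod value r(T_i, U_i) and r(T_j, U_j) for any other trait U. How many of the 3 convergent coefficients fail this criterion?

2

Each convergent coefficient versus the relevant comparison correlations:
OC (methods 1·2): 0.40 vs {0.37, 0.27, 0.37, 0.27} → pass.
Bur (methods 1·2): 0.46 vs {0.37, 0.27, 0.56, 0.32} → fail.
PC (methods 1·2): 0.45 vs {0.37, 0.27, 0.56, 0.32} → fail.
2 of 3 fail.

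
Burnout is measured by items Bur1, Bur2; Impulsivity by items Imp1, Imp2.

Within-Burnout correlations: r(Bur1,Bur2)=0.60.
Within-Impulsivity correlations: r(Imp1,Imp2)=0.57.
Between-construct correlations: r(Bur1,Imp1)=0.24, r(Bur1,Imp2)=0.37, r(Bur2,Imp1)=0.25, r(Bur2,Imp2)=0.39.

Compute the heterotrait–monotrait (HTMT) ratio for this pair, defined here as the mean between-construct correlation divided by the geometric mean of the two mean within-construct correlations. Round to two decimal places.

Mean between = 1.25/4 = 0.3125.
Mean within-Bur = 0.60/1 = 0.6000; mean within-Imp = 0.57/1 = 0.5700.
Geometric mean = √(0.6000 × 0.5700) = 0.5848.
HTMT = 0.3125 / 0.5848 = 0.53.

0.53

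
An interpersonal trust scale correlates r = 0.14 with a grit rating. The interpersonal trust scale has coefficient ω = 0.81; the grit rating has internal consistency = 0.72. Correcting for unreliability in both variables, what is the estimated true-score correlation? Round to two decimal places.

r_true = r_obs / √(r_xx · r_yy) = 0.14 / √(0.81 × 0.72) = 0.14 / √0.5832 = 0.14 / 0.7637 ≈ 0.18.

0.18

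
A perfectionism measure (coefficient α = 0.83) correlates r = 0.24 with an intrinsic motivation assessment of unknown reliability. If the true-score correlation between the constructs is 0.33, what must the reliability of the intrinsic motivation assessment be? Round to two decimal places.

0.64

r_true = r_obs / √(r_xx · r_yy) ⇒ 0.33 = 0.24 / √(0.83 · r_yy).
√(0.83 · r_yy) = 0.24 / 0.33 = 0.7273; 0.83 · r_yy = 0.5290; r_yy = 0.5290 / 0.83 ≈ 0.64.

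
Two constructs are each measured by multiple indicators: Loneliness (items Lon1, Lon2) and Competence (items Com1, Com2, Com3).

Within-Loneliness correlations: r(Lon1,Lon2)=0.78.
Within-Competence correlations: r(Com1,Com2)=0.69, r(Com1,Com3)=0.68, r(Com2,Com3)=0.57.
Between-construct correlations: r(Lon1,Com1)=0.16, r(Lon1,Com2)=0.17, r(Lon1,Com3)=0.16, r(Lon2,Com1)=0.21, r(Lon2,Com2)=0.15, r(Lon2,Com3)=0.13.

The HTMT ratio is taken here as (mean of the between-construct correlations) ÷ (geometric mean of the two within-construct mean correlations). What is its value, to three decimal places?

0.230

Mean heterotrait r = 0.98/6 = 0.1633.
Mean within-Lon = 0.78/1 = 0.7800; mean within-Com = 1.94/3 = 0.6467.
Geometric mean = √(0.7800 × 0.6467) = 0.7102.
HTMT = 0.1633 / 0.7102 = 0.230.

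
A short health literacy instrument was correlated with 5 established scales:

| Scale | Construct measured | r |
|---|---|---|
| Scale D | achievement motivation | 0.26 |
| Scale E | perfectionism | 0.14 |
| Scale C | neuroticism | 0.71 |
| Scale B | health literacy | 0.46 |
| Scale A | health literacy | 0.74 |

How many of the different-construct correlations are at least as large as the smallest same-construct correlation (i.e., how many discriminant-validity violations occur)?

Convergent (same construct = health literacy): Scale B, Scale A.
Smallest convergent = 0.46. Discriminant values: 0.26, 0.14, 0.71; count ≥ 0.46 → 1.

1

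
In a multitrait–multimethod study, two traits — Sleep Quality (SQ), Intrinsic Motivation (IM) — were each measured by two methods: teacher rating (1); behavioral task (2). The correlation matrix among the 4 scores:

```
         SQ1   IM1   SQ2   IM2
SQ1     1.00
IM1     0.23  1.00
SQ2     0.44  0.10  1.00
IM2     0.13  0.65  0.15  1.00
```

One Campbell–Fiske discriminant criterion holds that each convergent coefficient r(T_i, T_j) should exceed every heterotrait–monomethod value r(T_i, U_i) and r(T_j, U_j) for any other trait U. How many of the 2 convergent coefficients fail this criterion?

0

Checking each validity diagonal entry against its comparison values:
SQ (methods 1·2): 0.44 vs {0.23, 0.15} → pass.
IM (methods 1·2): 0.65 vs {0.23, 0.15} → pass.
0 of 2 fail.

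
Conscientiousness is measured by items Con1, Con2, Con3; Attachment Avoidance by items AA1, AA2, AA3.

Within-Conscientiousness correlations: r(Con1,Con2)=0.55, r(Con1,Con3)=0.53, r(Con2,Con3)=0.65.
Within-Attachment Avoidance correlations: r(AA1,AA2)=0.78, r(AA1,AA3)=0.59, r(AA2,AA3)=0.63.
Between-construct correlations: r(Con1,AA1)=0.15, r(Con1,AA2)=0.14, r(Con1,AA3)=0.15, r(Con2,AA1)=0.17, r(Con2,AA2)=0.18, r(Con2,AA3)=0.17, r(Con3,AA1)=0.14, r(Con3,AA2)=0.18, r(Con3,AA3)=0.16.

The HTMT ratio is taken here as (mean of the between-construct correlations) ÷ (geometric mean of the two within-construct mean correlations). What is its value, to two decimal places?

0.26

Mean between = 1.44/9 = 0.1600.
Mean within-Con = 1.73/3 = 0.5767; mean within-AA = 2.00/3 = 0.6667.
Geometric mean = √(0.5767 × 0.6667) = 0.6201.
HTMT = 0.1600 / 0.6201 = 0.26.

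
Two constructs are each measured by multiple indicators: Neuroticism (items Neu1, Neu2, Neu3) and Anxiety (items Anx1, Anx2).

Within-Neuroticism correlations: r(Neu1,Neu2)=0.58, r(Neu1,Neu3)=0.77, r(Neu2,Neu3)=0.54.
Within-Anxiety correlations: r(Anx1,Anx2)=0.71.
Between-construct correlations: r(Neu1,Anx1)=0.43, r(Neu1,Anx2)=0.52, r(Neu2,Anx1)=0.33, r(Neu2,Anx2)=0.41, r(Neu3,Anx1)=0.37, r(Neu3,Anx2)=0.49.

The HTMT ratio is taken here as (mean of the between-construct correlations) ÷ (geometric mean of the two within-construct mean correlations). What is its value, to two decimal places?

0.64

Between-construct mean = 2.55/6 = 0.4250.
Mean within-Neu = 1.89/3 = 0.6300; mean within-Anx = 0.71/1 = 0.7100.
Geometric mean = √(0.6300 × 0.7100) = 0.6688.
HTMT = 0.4250 / 0.6688 = 0.64.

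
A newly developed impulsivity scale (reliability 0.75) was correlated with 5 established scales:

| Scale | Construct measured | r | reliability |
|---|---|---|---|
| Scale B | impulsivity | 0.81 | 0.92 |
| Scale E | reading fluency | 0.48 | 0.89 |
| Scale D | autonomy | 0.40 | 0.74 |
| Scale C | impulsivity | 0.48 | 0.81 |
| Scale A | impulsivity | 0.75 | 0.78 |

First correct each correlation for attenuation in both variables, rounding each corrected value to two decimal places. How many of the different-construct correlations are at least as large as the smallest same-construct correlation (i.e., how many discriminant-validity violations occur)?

0

Disattenuated r (r / √(r_scale · r_new)):
  Scale B (conv): 0.81 / √(0.92·0.75) = 0.98
  Scale E (disc): 0.48 / √(0.89·0.75) = 0.59
  Scale D (disc): 0.40 / √(0.74·0.75) = 0.54
  Scale C (conv): 0.48 / √(0.81·0.75) = 0.62
  Scale A (conv): 0.75 / √(0.78·0.75) = 0.98
Smallest convergent = 0.62. Discriminant values: 0.59, 0.54; count ≥ 0.62 → 0.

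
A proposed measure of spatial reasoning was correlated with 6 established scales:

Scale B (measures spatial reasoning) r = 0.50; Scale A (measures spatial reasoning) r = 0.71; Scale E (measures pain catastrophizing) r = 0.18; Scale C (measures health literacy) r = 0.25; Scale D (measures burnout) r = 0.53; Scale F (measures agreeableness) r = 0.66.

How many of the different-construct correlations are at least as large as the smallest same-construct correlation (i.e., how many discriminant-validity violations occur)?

Convergent (same construct = spatial reasoning): Scale B, Scale A.
Smallest convergent = 0.50. Discriminant values: 0.18, 0.25, 0.53, 0.66; count ≥ 0.50 → 2.

2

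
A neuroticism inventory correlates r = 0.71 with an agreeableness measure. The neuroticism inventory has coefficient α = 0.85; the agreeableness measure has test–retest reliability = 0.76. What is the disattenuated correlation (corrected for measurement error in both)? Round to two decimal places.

r_true = r_obs / √(r_xx · r_yy) = 0.71 / √(0.85 × 0.76) = 0.71 / √0.6460 = 0.71 / 0.8037 ≈ 0.88.

0.88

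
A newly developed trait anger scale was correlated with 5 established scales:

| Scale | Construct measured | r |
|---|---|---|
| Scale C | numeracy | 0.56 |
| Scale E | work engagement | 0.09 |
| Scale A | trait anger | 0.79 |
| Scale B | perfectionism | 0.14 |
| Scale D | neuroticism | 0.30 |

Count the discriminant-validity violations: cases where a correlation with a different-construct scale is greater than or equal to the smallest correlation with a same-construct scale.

0

Convergent (same construct = trait anger): Scale A.
Smallest convergent = 0.79. Discriminant values: 0.56, 0.09, 0.14, 0.30; count ≥ 0.79 → 0.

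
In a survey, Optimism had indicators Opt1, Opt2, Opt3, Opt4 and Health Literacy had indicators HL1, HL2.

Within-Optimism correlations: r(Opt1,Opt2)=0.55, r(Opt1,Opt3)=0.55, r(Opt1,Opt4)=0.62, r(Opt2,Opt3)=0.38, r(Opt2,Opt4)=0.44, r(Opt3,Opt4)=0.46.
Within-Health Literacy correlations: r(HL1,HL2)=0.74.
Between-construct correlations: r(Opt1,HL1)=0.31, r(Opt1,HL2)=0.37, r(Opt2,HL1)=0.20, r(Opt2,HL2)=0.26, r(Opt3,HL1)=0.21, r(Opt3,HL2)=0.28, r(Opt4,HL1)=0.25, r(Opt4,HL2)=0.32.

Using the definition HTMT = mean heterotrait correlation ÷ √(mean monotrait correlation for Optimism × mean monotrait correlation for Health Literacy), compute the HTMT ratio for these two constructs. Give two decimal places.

Mean between = 2.20/8 = 0.2750.
Mean within-Opt = 3.00/6 = 0.5000; mean within-HL = 0.74/1 = 0.7400.
Geometric mean = √(0.5000 × 0.7400) = 0.6083.
HTMT = 0.2750 / 0.6083 = 0.45.

0.45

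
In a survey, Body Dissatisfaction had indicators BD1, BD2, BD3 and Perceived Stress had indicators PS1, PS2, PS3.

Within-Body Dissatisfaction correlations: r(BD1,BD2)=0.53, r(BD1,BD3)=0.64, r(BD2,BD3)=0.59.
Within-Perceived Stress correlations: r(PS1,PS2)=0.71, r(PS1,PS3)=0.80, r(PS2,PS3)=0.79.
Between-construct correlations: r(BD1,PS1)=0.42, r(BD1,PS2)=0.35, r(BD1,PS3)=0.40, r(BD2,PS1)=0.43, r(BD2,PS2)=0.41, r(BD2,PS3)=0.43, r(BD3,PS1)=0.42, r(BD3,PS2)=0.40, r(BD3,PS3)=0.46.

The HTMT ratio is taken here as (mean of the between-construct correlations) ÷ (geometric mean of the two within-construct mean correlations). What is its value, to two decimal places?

0.62

Mean between = 3.72/9 = 0.4133.
Mean within-BD = 1.76/3 = 0.5867; mean within-PS = 2.30/3 = 0.7667.
Geometric mean = √(0.5867 × 0.7667) = 0.6707.
HTMT = 0.4133 / 0.6707 = 0.62.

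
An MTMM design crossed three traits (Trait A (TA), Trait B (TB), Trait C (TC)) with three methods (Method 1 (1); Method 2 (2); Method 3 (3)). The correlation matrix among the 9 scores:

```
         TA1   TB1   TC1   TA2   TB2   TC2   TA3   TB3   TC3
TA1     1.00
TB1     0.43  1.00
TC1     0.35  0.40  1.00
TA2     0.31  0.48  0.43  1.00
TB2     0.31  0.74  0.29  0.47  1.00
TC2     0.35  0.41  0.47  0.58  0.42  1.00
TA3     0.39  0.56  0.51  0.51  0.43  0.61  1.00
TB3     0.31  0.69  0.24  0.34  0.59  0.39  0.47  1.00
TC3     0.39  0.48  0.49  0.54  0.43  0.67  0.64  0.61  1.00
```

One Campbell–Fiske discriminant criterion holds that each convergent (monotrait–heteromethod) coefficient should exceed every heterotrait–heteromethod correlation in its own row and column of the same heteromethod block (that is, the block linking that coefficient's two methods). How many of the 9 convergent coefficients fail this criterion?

4

Convergent coefficients and their comparison sets:
TA (methods 1·2): 0.31 vs {0.31, 0.48, 0.35, 0.43} → fail.
TA (methods 1·3): 0.39 vs {0.31, 0.56, 0.39, 0.51} → fail.
TA (methods 2·3): 0.51 vs {0.34, 0.43, 0.54, 0.61} → fail.
TB (methods 1·2): 0.74 vs {0.48, 0.31, 0.41, 0.29} → pass.
TB (methods 1·3): 0.69 vs {0.56, 0.31, 0.48, 0.24} → pass.
TB (methods 2·3): 0.59 vs {0.43, 0.34, 0.43, 0.39} → pass.
TC (methods 1·2): 0.47 vs {0.43, 0.35, 0.29, 0.41} → pass.
TC (methods 1·3): 0.49 vs {0.51, 0.39, 0.24, 0.48} → fail.
TC (methods 2·3): 0.67 vs {0.61, 0.54, 0.39, 0.43} → pass.
4 of 9 fail.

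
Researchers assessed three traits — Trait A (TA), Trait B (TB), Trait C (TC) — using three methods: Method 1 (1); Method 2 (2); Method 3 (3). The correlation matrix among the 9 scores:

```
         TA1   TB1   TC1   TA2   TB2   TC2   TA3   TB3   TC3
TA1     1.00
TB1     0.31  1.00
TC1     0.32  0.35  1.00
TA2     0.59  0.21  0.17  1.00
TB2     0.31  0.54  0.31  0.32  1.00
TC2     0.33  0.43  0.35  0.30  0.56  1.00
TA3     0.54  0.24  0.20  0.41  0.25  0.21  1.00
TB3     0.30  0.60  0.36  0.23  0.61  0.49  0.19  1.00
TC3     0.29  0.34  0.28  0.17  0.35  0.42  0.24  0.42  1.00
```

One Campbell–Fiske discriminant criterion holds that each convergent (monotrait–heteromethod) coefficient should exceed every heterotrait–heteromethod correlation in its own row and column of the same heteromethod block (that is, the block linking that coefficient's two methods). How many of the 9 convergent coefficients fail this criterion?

3

Convergent coefficients and their comparison sets:
TA (methods 1·2): 0.59 vs {0.31, 0.21, 0.33, 0.17} → pass.
TA (methods 1·3): 0.54 vs {0.30, 0.24, 0.29, 0.20} → pass.
TA (methods 2·3): 0.41 vs {0.23, 0.25, 0.17, 0.21} → pass.
TB (methods 1·2): 0.54 vs {0.21, 0.31, 0.43, 0.31} → pass.
TB (methods 1·3): 0.60 vs {0.24, 0.30, 0.34, 0.36} → pass.
TB (methods 2·3): 0.61 vs {0.25, 0.23, 0.35, 0.49} → pass.
TC (methods 1·2): 0.35 vs {0.17, 0.33, 0.31, 0.43} → fail.
TC (methods 1·3): 0.28 vs {0.20, 0.29, 0.36, 0.34} → fail.
TC (methods 2·3): 0.42 vs {0.21, 0.17, 0.49, 0.35} → fail.
3 of 9 fail.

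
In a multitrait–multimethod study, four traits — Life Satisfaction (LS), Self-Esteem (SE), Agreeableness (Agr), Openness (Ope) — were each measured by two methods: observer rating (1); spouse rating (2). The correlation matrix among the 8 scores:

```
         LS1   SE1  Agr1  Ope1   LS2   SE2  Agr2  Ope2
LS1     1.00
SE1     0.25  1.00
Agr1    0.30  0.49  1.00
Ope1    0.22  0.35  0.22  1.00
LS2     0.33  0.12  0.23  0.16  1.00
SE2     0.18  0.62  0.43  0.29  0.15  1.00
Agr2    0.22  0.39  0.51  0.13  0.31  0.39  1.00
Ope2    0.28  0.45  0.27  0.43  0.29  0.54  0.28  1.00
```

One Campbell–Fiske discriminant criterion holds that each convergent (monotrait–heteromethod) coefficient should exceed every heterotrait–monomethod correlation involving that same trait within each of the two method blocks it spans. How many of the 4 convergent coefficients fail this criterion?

Each convergent coefficient versus the relevant comparison correlations:
LS (methods 1·2): 0.33 vs {0.25, 0.15, 0.30, 0.31, 0.22, 0.29} → pass.
SE (methods 1·2): 0.62 vs {0.25, 0.15, 0.49, 0.39, 0.35, 0.54} → pass.
Agr (methods 1·2): 0.51 vs {0.30, 0.31, 0.49, 0.39, 0.22, 0.28} → pass.
Ope (methods 1·2): 0.43 vs {0.22, 0.29, 0.35, 0.54, 0.22, 0.28} → fail.
1 of 4 fail.

1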